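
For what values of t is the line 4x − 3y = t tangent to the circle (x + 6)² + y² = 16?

For a tangent, require d(centre, line) = r = 4.
|4·(−6) − 3·0 − t| / √25 = 4
|t − (−24)| = 4·5, so t = −4 or t = −44.

t = −44 or t = −4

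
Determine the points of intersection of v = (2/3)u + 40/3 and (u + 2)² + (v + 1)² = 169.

(−14, 4) and (−2, 12)

Substitute v = (40 + 2u)/3:
13u² + 208u + 364 = 0  ⟹  u² + 16u + 28 = 0
u = −2 or u = −14, giving (−2, 12) and (−14, 4).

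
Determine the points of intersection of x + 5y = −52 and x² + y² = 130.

Substitute y = (−52 − x)/5:
26x² + 104x − 546 = 0  ⟹  x² + 4x − 21 = 0
x = 3 or x = −7, giving (3, −11) and (−7, −9).

(−7, −9) and (3, −11)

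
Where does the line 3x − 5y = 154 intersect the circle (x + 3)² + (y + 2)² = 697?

Express y = (−154 + 3x)/5 and substitute into the circle:
34x² − 714x + 3536 = 0  ⟹  x² − 21x + 104 = 0
x = 13 or x = 8, giving (13, −23) and (8, −26).

(8, −26) and (13, −23)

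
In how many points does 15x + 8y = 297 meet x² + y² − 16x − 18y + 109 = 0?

Substituting the line into the circle gives 289x² − 7774x + 52417 = 0.
Δ = 60435076 − 60594052 = −158976.
No real roots: the line does not meet the circle.

0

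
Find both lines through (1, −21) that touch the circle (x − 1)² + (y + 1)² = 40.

3x − y = 24 and 3x + y = −18

Let a tangent through (1, −21) have slope m. Its distance from (1, −1) must equal 2√10:
(0m − (20))² = 40(m² + 1)
m² − 9 = 0, so m = 3 or m = −3.
With m = 3: 3x − y = 24. With m = −3: 3x + y = −18.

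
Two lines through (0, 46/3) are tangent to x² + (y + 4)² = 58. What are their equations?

Let a tangent through (0, 46/3) have slope m. Its distance from (0, −4) must equal √58:
(0m − (−58/3))² = 58(m² + 1)
9m² − 49 = 0, so m = 7/3 or m = −7/3.
With m = 7/3: 7x − 3y = −46. With m = −7/3: 7x + 3y = 46.

7x − 3y = −46 and 7x + 3y = 46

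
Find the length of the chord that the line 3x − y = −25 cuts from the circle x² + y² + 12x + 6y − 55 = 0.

Express y = 3x + 25 and substitute into the circle:
10x² + 180x + 720 = 0  ⟹  x² + 18x + 72 = 0
x = −6 or x = −12, giving (−6, 7) and (−12, −11).
|(−6, 7) − (−12, −11)| = √((6)² + (18)²) = 6√10.

6√10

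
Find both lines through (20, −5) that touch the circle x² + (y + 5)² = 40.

A line y − (−5) = m(x − (20)) is tangent when its distance from (0, −5) is 2√10:
(−20m − (0))² = 40(m² + 1)
9m² − 1 = 0, so m = 1/3 or m = −1/3.
With m = 1/3: x − 3y = 35. With m = −1/3: x + 3y = 5.

x − 3y = 35 and x + 3y = 5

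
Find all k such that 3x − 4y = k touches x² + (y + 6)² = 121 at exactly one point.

k = −31 or k = 79

For a tangent, require d(centre, line) = r = 11.
|3·0 − 4·(−6) − k| / √25 = 11
|k − (24)| = 11·5, so k = 79 or k = −31.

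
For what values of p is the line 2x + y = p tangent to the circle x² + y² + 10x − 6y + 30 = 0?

p = −7 ± 2√5

For a tangent, require d(centre, line) = r = 2.
|2·(−5) + 1·3 − p| / √5 = 2
|p − (−7)| = 2√5.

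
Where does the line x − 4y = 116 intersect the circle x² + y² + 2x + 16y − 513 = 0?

(−8, −31) and (16, −25)

Express y = (−116 + x)/4 and substitute into the circle:
17x² − 136x − 2176 = 0  ⟹  x² − 8x − 128 = 0
x = 16 or x = −8, giving (16, −25) and (−8, −31).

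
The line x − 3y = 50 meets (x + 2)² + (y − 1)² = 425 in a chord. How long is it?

The distance from (−2, 1) to the line is 55/√10, and r² = 425.
Half the chord is √(r² − d²) = √(245/2), so the full chord is 7√10.

7√10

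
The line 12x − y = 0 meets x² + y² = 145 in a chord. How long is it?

2√145

Centre (0, 0), r² = 145. Perpendicular distance d from centre to line = |0| / √145 = 0/√145.
Chord = 2√(r² − d²) = 2·√(145) = 2√145.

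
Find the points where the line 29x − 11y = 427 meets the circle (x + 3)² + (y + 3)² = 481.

Substitute y = (−427 + 29x)/11:
962x² − 22126x + 98124 = 0  ⟹  x² − 23x + 102 = 0
x = 17 or x = 6, giving (17, 6) and (6, −23).

(6, −23) and (17, 6)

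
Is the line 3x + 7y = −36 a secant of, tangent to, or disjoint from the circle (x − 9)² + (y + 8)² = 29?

secant

d² = (3·9 + 7·(−8) − (−36))²/58 = 49/58; r² = 29.
Since d² < r², the line cuts the circle twice.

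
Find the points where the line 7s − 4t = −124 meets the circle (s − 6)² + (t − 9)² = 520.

(−16, 3) and (0, 31)

From the line, t = (124 + 7s)/4. Substituting:
65s² + 1040s = 0  ⟹  s² + 16s = 0
s = 0 or s = −16, giving (0, 31) and (−16, 3).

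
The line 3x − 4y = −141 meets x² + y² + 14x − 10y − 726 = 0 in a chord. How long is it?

From the line, y = (141 + 3x)/4. Substituting:
25x² + 950x + 2625 = 0  ⟹  x² + 38x + 105 = 0
x = −3 or x = −35, giving (−3, 33) and (−35, 9).
Chord length = distance between (−3, 33) and (−35, 9) = √1600 = 40.

40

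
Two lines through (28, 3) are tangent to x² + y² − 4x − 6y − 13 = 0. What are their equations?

A line y − (3) = m(x − (28)) is tangent when its distance from (2, 3) is √26:
(−26m − (0))² = 26(m² + 1)
25m² − 1 = 0, so m = 1/5 or m = −1/5.
Through (28, 3) these give x − 5y = 13 and x + 5y = 43.

x − 5y = 13 and x + 5y = 43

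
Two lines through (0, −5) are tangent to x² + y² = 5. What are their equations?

2x − y = 5 and 2x + y = −5

A line y − (−5) = m(x − (0)) is tangent when its distance from (0, 0) is √5:
(0m − (5))² = 5(m² + 1)
m² − 4 = 0, so m = 2 or m = −2.
With m = 2: 2x − y = 5. With m = −2: 2x + y = −5.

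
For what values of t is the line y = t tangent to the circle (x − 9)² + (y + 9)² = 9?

t = −12 or t = −6

The line touches the circle iff its distance from (9, −9) is 3:
|0·9 + 1·(−9) − t| / √1 = 3
|t − (−9)| = 3, so t = −6 or t = −12.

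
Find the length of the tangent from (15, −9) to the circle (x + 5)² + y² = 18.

Centre (−5, 0), r² = 18. |PO|² = (20)² + (−9)² = 481.
By the tangent–radius right angle, tangent length = √(|PO|² − r²) = √463.

√463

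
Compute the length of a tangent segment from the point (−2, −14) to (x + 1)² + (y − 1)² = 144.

Centre (−1, 1), r² = 144. |PO|² = (−1)² + (−15)² = 226.
By the tangent–radius right angle, tangent length = √(|PO|² − r²) = √82.

√82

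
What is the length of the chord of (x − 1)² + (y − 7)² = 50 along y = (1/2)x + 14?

2√5

From the line, y = (28 + x)/2. Substituting:
5x² + 20x = 0  ⟹  x² + 4x = 0
x = 0 or x = −4, giving (0, 14) and (−4, 12).
|(0, 14) − (−4, 12)| = √((4)² + (2)²) = 2√5.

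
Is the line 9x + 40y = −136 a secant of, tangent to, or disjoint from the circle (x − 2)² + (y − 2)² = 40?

Substituting the line into the circle gives 1681x² − 2512x − 10944 = 0.
Discriminant = (−2512)² − 4·1681·(−10944) = 79897600 > 0.
Two real roots: the line is a secant.

secant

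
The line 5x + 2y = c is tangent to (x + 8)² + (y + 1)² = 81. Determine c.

c = −42 ± 9√29

Tangency holds when the distance from the centre (−8, −1) to the line equals the radius 9:
|5·(−8) + 2·(−1) − c| / √29 = 9
|c − (−42)| = 9√29.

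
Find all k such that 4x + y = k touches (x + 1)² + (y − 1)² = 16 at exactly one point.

k = −3 ± 4√17

Tangency holds when the distance from the centre (−1, 1) to the line equals the radius 4:
|4·(−1) + 1·1 − k| / √17 = 4
|k − (−3)| = 4√17.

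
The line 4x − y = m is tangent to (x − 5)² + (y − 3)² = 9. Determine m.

m = 17 ± 3√17

For a tangent, require d(centre, line) = r = 3.
|4·5 − 1·3 − m| / √17 = 3
|m − (17)| = 3√17.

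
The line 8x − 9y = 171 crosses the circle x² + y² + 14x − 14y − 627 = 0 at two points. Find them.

(0, −19) and (18, −3)

From the line, y = (−171 + 8x)/9. Substituting:
145x² − 2610x = 0  ⟹  x² − 18x = 0
x = 18 or x = 0, giving (18, −3) and (0, −19).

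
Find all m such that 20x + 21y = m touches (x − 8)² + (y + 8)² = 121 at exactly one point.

m = −327 or m = 311

For a tangent, require d(centre, line) = r = 11.
|20·8 + 21·(−8) − m| / √841 = 11
|m − (−8)| = 11·29, so m = 311 or m = −327.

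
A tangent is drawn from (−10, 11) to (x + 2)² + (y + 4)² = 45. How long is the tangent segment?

2√61

The centre is (−2, −4) and r = 3√5. The square of the distance from P to the centre is 64 + 225 = 289.
The tangent meets the radius at right angles, so tangent² = |PO|² − r² = 289 − 45 = 244.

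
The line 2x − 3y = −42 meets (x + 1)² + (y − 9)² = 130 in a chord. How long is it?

Substitute y = (42 + 2x)/3:
13x² + 78x − 936 = 0  ⟹  x² + 6x − 72 = 0
x = 6 or x = −12, giving (6, 18) and (−12, 6).
Chord length = distance between (6, 18) and (−12, 6) = √468 = 6√13.

6√13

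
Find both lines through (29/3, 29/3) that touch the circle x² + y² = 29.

2x − 5y = −29 and 5x − 2y = 29

Let a tangent through (29/3, 29/3) have slope m. Its distance from (0, 0) must equal √29:
[m·(−29/3) − (−29/3)]² = 29(m² + 1)
10m² − 29m + 10 = 0, so m = 2/5 or m = 5/2.
Through (29/3, 29/3) these give 2x − 5y = −29 and 5x − 2y = 29.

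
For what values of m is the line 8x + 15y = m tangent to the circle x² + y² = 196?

m = −238 or m = 238

The line touches the circle iff its distance from (0, 0) is 14:
|8·0 + 15·0 − m| / √289 = 14
|m| = 14·17, so m = 238 or m = −238.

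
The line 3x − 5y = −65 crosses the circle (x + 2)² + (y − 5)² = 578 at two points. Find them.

(−25, −2) and (15, 22)

Substitute y = (65 + 3x)/5:
34x² + 340x − 12750 = 0  ⟹  x² + 10x − 375 = 0
x = 15 or x = −25, giving (15, 22) and (−25, −2).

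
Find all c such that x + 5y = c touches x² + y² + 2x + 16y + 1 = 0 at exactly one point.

c = −41 ± 8√26

For a tangent, require d(centre, line) = r = 8.
|1·(−1) + 5·(−8) − c| / √26 = 8
|c − (−41)| = 8√26.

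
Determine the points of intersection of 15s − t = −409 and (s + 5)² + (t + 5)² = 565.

(−28, −11) and (−27, 4)

Express t = 15s + 409 and substitute into the circle:
226s² + 12430s + 170856 = 0  ⟹  s² + 55s + 756 = 0
s = −27 or s = −28, giving (−27, 4) and (−28, −11).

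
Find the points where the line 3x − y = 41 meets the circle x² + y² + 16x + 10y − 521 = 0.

From the line, y = 3x − 41. Substituting:
10x² − 200x + 750 = 0  ⟹  x² − 20x + 75 = 0
x = 15 or x = 5, giving (15, 4) and (5, −26).

(5, −26) and (15, 4)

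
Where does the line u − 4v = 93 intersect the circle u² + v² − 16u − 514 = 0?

(1, −23) and (25, −17)

Express v = (−93 + u)/4 and substitute into the circle:
17u² − 442u + 425 = 0  ⟹  u² − 26u + 25 = 0
u = 25 or u = 1, giving (25, −17) and (1, −23).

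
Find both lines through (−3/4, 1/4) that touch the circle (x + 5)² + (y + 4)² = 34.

3x + 5y = −1 and 5x + 3y = −3

Let a tangent through (−3/4, 1/4) have slope m. Its distance from (−5, −4) must equal √34:
(−17/4m − (−17/4))² = 34(m² + 1)
15m² + 34m + 15 = 0, so m = −3/5 or m = −5/3.
With m = −3/5: 3x + 5y = −1. With m = −5/3: 5x + 3y = −3.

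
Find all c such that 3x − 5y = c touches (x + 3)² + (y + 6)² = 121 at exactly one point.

c = 21 ± 11√34

For a tangent, require d(centre, line) = r = 11.
|3·(−3) − 5·(−6) − c| / √34 = 11
|c − (21)| = 11√34.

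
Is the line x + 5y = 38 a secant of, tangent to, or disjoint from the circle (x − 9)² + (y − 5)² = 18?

Centre (9, 5), r² = 18. Distance² from centre to line = (−4)²/26 = 8/13.
Since d² < r², the line cuts the circle twice.

secant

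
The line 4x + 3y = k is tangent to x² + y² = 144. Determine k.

k = −60 or k = 60

The line touches the circle iff its distance from (0, 0) is 12:
|4·0 + 3·0 − k| / √25 = 12
|k| = 12·5, so k = 60 or k = −60.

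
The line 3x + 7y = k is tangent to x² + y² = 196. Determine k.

k = ±14√58

For a tangent, require d(centre, line) = r = 14.
|3·0 + 7·0 − k| / √58 = 14
|k| = 14√58.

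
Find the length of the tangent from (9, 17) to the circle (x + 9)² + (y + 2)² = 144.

The centre is (−9, −2) and r = 12. The square of the distance from P to the centre is 324 + 361 = 685.
By the tangent–radius right angle, tangent length = √(|PO|² − r²) = √541.

√541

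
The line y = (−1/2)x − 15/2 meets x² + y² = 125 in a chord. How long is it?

Express y = (−15 − x)/2 and substitute into the circle:
5x² + 30x − 275 = 0  ⟹  x² + 6x − 55 = 0
x = 5 or x = −11, giving (5, −10) and (−11, −2).
Chord length = distance between (5, −10) and (−11, −2) = √320 = 8√5.

8√5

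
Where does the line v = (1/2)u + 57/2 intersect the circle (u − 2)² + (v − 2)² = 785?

From the line, v = (57 + u)/2. Substituting:
5u² + 90u − 315 = 0  ⟹  u² + 18u − 63 = 0
u = 3 or u = −21, giving (3, 30) and (−21, 18).

(−21, 18) and (3, 30)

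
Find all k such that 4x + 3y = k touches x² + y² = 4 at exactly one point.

The line touches the circle iff its distance from (0, 0) is 2:
|4·0 + 3·0 − k| / √25 = 2
|k| = 2·5, so k = 10 or k = −10.

k = −10 or k = 10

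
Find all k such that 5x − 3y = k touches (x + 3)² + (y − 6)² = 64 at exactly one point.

k = −33 ± 8√34

Tangency holds when the distance from the centre (−3, 6) to the line equals the radius 8:
|5·(−3) − 3·6 − k| / √34 = 8
|k − (−33)| = 8√34.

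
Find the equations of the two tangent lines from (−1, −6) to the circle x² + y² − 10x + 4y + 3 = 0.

Write the tangent as mx − y + (−6 − m·(−1)) = 0 and set its distance from the centre to √26:
(6m − (4))² = 26(m² + 1)
5m² − 24m − 5 = 0, so m = 5 or m = −1/5.
Through (−1, −6) these give 5x − y = 1 and x + 5y = −31.

5x − y = 1 and x + 5y = −31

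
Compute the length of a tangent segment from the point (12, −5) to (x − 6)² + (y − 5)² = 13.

√123

The centre is (6, 5) and r = √13. The square of the distance from P to the centre is 36 + 100 = 136.
Power of the point: PT² = |PO|² − r² = 123, so PT = √123.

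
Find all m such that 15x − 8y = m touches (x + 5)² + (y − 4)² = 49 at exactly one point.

m = −226 or m = 12

For a tangent, require d(centre, line) = r = 7.
|15·(−5) − 8·4 − m| / √289 = 7
|m − (−107)| = 7·17, so m = 12 or m = −226.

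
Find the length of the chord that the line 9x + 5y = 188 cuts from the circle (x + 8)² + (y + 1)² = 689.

Express y = (188 − 9x)/5 and substitute into the circle:
106x² − 3074x + 21624 = 0  ⟹  x² − 29x + 204 = 0
x = 17 or x = 12, giving (17, 7) and (12, 16).
|(17, 7) − (12, 16)| = √((5)² + (−9)²) = √106.

√106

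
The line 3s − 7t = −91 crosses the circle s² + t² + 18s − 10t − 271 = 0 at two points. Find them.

Express t = (91 + 3s)/7 and substitute into the circle:
58s² + 1218s − 11368 = 0  ⟹  s² + 21s − 196 = 0
s = 7 or s = −28, giving (7, 16) and (−28, 1).

(−28, 1) and (7, 16)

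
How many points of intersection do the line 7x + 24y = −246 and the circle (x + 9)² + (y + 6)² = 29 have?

Substituting the line into the circle gives 625x² + 11796x + 40356 = 0.
Δ = 139145616 − 100890000 = 38255616.
Two real roots: the line is a secant.

2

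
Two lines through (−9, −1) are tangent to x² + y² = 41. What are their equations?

5x − 4y = −41 and 4x + 5y = −41

Write the tangent as mx − y + (−1 − m·(−9)) = 0 and set its distance from the centre to √41:
(9m − (1))² = 41(m² + 1)
20m² − 9m − 20 = 0, so m = 5/4 or m = −4/5.
With m = 5/4: 5x − 4y = −41. With m = −4/5: 4x + 5y = −41.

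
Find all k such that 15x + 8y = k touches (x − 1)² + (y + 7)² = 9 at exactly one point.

k = −92 or k = 10

For a tangent, require d(centre, line) = r = 3.
|15·1 + 8·(−7) − k| / √289 = 3
|k − (−41)| = 3·17, so k = 10 or k = −92.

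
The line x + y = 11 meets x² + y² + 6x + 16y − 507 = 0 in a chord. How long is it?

From the line, y = −x + 11. Substituting:
2x² − 32x − 210 = 0  ⟹  x² − 16x − 105 = 0
x = 21 or x = −5, giving (21, −10) and (−5, 16).
Chord length = distance between (21, −10) and (−5, 16) = √1352 = 26√2.

26√2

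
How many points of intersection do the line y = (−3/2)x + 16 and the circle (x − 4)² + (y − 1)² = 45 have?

Centre (4, 1), r² = 45. Distance² from centre to line = (−18)²/13 = 324/13.
Since d² < r², the line cuts the circle twice.

2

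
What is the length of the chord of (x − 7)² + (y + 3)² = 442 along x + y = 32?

10√2

Express y = −x + 32 and substitute into the circle:
2x² − 84x + 832 = 0  ⟹  x² − 42x + 416 = 0
x = 26 or x = 16, giving (26, 6) and (16, 16).
Chord length = distance between (26, 6) and (16, 16) = √200 = 10√2.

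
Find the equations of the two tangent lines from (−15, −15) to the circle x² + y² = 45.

Let a tangent through (−15, −15) have slope m. Its distance from (0, 0) must equal 3√5:
(15m − (15))² = 45(m² + 1)
2m² − 5m + 2 = 0, so m = 1/2 or m = 2.
Through (−15, −15) these give x − 2y = 15 and 2x − y = −15.

x − 2y = 15 and 2x − y = −15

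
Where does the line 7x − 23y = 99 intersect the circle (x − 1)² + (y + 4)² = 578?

Express y = (−99 + 7x)/23 and substitute into the circle:
578x² − 1156x − 305184 = 0  ⟹  x² − 2x − 528 = 0
x = 24 or x = −22, giving (24, 3) and (−22, −11).

(−22, −11) and (24, 3)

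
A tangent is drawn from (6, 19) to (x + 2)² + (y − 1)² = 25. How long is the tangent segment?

With centre O = (−2, 1), |OP|² = 388 and r² = 25.
The tangent meets the radius at right angles, so tangent² = |PO|² − r² = 388 − 25 = 363.

11√3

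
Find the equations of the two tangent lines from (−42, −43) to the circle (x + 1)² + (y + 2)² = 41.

Let a tangent through (−42, −43) have slope m. Its distance from (−1, −2) must equal √41:
(41m − (41))² = 41(m² + 1)
20m² − 41m + 20 = 0, so m = 4/5 or m = 5/4.
With m = 4/5: 4x − 5y = 47. With m = 5/4: 5x − 4y = −38.

4x − 5y = 47 and 5x − 4y = −38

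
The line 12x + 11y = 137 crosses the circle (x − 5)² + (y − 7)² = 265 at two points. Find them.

(−6, 19) and (16, −5)

Express y = (137 − 12x)/11 and substitute into the circle:
265x² − 2650x − 25440 = 0  ⟹  x² − 10x − 96 = 0
x = 16 or x = −6, giving (16, −5) and (−6, 19).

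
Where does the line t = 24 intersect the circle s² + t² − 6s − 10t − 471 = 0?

(−9, 24) and (15, 24)

Express t = 24 and substitute into the circle:
s² − 6s − 135 = 0
s = 15 or s = −9, giving (15, 24) and (−9, 24).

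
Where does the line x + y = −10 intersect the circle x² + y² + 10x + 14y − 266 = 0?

(−17, 7) and (9, −19)

Substitute y = −x − 10:
2x² + 16x − 306 = 0  ⟹  x² + 8x − 153 = 0
x = 9 or x = −17, giving (9, −19) and (−17, 7).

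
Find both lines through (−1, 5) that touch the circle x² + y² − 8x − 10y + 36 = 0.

x + 2y = 9 and x − 2y = −11

A line y − (5) = m(x − (−1)) is tangent when its distance from (4, 5) is √5:
[m·(5) − (0)]² = 5(m² + 1)
4m² − 1 = 0, so m = −1/2 or m = 1/2.
Through (−1, 5) these give x + 2y = 9 and x − 2y = −11.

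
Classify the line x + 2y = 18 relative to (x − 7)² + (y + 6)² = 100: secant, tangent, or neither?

Centre (7, −6), r² = 100. Distance² from centre to line = (−23)²/5 = 529/5.
Since d² > r², the line lies outside the circle.

neither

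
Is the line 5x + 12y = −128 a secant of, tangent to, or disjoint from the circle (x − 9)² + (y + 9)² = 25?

tangent

Centre (9, −9), r² = 25. Distance² from centre to line = (65)²/169 = 25.
Since d² = r², the line is tangent.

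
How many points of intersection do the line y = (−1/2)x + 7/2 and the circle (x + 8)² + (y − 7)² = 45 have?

d² = (1·(−8) + 2·7 − (7))²/5 = 1/5; r² = 45.
Since d² < r², the line cuts the circle twice.

2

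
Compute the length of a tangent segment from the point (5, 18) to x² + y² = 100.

With centre O = (0, 0), |OP|² = 349 and r² = 100.
Power of the point: PT² = |PO|² − r² = 249, so PT = √249.

√249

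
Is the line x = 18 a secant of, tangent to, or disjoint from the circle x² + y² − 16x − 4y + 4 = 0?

disjoint

Centre (8, 2), r² = 64. Distance² from centre to line = (−10)² = 100.
Since d² > r², the line lies outside the circle.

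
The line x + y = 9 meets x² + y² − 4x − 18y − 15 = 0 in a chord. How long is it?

Centre (2, 9), r² = 100. Perpendicular distance d from centre to line = |2| / √2 = 2/√2.
Half the chord is √(r² − d²) = √(98), so the full chord is 14√2.

14√2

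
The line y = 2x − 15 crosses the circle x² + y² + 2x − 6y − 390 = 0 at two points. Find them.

(−1, −17) and (15, 15)

From the line, y = 2x − 15. Substituting:
5x² − 70x − 75 = 0  ⟹  x² − 14x − 15 = 0
x = 15 or x = −1, giving (15, 15) and (−1, −17).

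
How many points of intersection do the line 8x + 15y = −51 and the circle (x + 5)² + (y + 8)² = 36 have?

Substituting the line into the circle gives 289x² + 1146x + 2286 = 0.
Δ = 1313316 − 2642616 = −1329300.
No real roots: the line does not meet the circle.

0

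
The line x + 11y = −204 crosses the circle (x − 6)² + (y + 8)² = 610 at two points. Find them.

From the line, y = (−204 − x)/11. Substituting:
122x² − 1220x − 55998 = 0  ⟹  x² − 10x − 459 = 0
x = 27 or x = −17, giving (27, −21) and (−17, −17).

(−17, −17) and (27, −21)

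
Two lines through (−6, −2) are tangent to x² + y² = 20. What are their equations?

Let a tangent through (−6, −2) have slope m. Its distance from (0, 0) must equal 2√5:
[m·(6) − (2)]² = 20(m² + 1)
2m² − 3m − 2 = 0, so m = 2 or m = −1/2.
Through (−6, −2) these give 2x − y = −10 and x + 2y = −10.

2x − y = −10 and x + 2y = −10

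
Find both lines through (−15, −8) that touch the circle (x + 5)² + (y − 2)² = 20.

A line y − (−8) = m(x − (−15)) is tangent when its distance from (−5, 2) is 2√5:
(10m − (10))² = 20(m² + 1)
2m² − 5m + 2 = 0, so m = 1/2 or m = 2.
Through (−15, −8) these give x − 2y = 1 and 2x − y = −22.

x − 2y = 1 and 2x − y = −22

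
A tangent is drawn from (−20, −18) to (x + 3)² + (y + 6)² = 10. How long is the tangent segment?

The centre is (−3, −6) and r = √10. The square of the distance from P to the centre is 289 + 144 = 433.
The tangent meets the radius at right angles, so tangent² = |PO|² − r² = 433 − 10 = 423.

3√47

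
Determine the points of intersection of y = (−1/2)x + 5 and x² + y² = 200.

(−10, 10) and (14, −2)

Express y = (10 − x)/2 and substitute into the circle:
5x² − 20x − 700 = 0  ⟹  x² − 4x − 140 = 0
x = 14 or x = −10, giving (14, −2) and (−10, 10).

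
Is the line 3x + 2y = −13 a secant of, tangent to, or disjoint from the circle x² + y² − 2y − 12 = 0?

Substituting the line into the circle gives 13x² + 90x + 173 = 0.
Discriminant = (90)² − 4·13·(173) = −896 < 0.
No real roots: the line does not meet the circle.

disjoint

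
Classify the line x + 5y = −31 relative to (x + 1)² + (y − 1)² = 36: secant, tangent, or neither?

Substituting the line into the circle gives 26x² + 122x + 421 = 0.
Discriminant = (122)² − 4·26·(421) = −28900 < 0.
No real roots: the line does not meet the circle.

neither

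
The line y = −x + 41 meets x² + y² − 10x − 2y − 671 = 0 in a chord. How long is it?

13√2

Centre (5, 1), r² = 697. Perpendicular distance d from centre to line = |−35| / √2 = 35/√2.
Half the chord is √(r² − d²) = √(169/2), so the full chord is 13√2.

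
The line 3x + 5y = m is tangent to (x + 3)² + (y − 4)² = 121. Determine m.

m = 11 ± 11√34

Tangency holds when the distance from the centre (−3, 4) to the line equals the radius 11:
|3·(−3) + 5·4 − m| / √34 = 11
|m − (11)| = 11√34.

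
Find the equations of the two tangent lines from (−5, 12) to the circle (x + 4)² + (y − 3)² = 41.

Write the tangent as mx − y + (12 − m·(−5)) = 0 and set its distance from the centre to √41:
(1m − (−9))² = 41(m² + 1)
20m² − 9m − 20 = 0, so m = −4/5 or m = 5/4.
With m = −4/5: 4x + 5y = 40. With m = 5/4: 5x − 4y = −73.

4x + 5y = 40 and 5x − 4y = −73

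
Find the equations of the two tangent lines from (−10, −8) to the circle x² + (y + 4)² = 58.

Write the tangent as mx − y + (−8 − m·(−10)) = 0 and set its distance from the centre to √58:
[m·(10) − (4)]² = 58(m² + 1)
21m² − 40m − 21 = 0, so m = 7/3 or m = −3/7.
With m = 7/3: 7x − 3y = −46. With m = −3/7: 3x + 7y = −86.

7x − 3y = −46 and 3x + 7y = −86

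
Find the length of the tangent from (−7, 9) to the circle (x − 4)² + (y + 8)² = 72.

13√2

Centre (4, −8), r² = 72. |PO|² = (−11)² + (17)² = 410.
The tangent meets the radius at right angles, so tangent² = |PO|² − r² = 410 − 72 = 338.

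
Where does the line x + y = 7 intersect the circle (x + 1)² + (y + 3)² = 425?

Express y = −x + 7 and substitute into the circle:
2x² − 18x − 324 = 0  ⟹  x² − 9x − 162 = 0
x = 18 or x = −9, giving (18, −11) and (−9, 16).

(−9, 16) and (18, −11)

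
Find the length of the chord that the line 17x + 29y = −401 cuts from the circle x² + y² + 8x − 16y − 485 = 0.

√1130

Express y = (−401 − 17x)/29 and substitute into the circle:
1130x² + 28250x − 61020 = 0  ⟹  x² + 25x − 54 = 0
x = 2 or x = −27, giving (2, −15) and (−27, 2).
|(2, −15) − (−27, 2)| = √((29)² + (−17)²) = √1130.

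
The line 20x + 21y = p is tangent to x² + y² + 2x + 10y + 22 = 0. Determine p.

p = −183 or p = −67

The line touches the circle iff its distance from (−1, −5) is 2:
|20·(−1) + 21·(−5) − p| / √841 = 2
|p − (−125)| = 2·29, so p = −67 or p = −183.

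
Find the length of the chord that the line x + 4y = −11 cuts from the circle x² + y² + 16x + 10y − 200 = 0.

Substitute y = (−11 − x)/4:
17x² + 238x − 3519 = 0  ⟹  x² + 14x − 207 = 0
x = 9 or x = −23, giving (9, −5) and (−23, 3).
Chord length = distance between (9, −5) and (−23, 3) = √1088 = 8√17.

8√17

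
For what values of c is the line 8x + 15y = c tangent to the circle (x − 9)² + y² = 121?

For a tangent, require d(centre, line) = r = 11.
|8·9 + 15·0 − c| / √289 = 11
|c − (72)| = 11·17, so c = 259 or c = −115.

c = −115 or c = 259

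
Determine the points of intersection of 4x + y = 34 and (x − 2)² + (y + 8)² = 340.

(6, 10) and (14, −22)

Substitute y = −4x + 34:
17x² − 340x + 1428 = 0  ⟹  x² − 20x + 84 = 0
x = 14 or x = 6, giving (14, −22) and (6, 10).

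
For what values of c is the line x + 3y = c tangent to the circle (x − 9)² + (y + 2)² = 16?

Tangency holds when the distance from the centre (9, −2) to the line equals the radius 4:
|1·9 + 3·(−2) − c| / √10 = 4
|c − (3)| = 4√10.

c = 3 ± 4√10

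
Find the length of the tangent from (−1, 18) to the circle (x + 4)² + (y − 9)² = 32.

Centre (−4, 9), r² = 32. |PO|² = (3)² + (9)² = 90.
Power of the point: PT² = |PO|² − r² = 58, so PT = √58.

√58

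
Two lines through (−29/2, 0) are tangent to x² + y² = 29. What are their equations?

Write the tangent as mx − y + (0 − m·(−29/2)) = 0 and set its distance from the centre to √29:
(29/2m − (0))² = 29(m² + 1)
25m² − 4 = 0, so m = 2/5 or m = −2/5.
Through (−29/2, 0) these give 2x − 5y = −29 and 2x + 5y = −29.

2x − 5y = −29 and 2x + 5y = −29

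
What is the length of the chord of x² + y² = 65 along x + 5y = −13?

Substitute y = (−13 − x)/5:
26x² + 26x − 1456 = 0  ⟹  x² + x − 56 = 0
x = 7 or x = −8, giving (7, −4) and (−8, −1).
|(7, −4) − (−8, −1)| = √((15)² + (−3)²) = 3√26.

3√26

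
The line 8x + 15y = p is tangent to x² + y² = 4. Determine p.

p = −34 or p = 34

Tangency holds when the distance from the centre (0, 0) to the line equals the radius 2:
|8·0 + 15·0 − p| / √289 = 2
|p| = 2·17, so p = 34 or p = −34.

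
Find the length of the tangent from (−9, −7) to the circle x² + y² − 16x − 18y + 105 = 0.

With centre O = (8, 9), |OP|² = 545 and r² = 40.
Power of the point: PT² = |PO|² − r² = 505, so PT = √505.

√505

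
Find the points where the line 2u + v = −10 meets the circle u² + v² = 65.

From the line, v = −2u − 10. Substituting:
5u² + 40u + 35 = 0  ⟹  u² + 8u + 7 = 0
u = −1 or u = −7, giving (−1, −8) and (−7, 4).

(−7, 4) and (−1, −8)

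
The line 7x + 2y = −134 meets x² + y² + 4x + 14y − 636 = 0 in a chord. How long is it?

6√53

The distance from (−2, −7) to the line is 106/√53, and r² = 689.
Chord = 2√(r² − d²) = 2·√(477) = 6√53.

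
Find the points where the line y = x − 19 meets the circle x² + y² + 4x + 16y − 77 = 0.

Substitute y = x − 19:
2x² − 18x − 20 = 0  ⟹  x² − 9x − 10 = 0
x = 10 or x = −1, giving (10, −9) and (−1, −20).

(−1, −20) and (10, −9)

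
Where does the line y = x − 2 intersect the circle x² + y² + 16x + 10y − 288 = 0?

(−19, −21) and (8, 6)

From the line, y = x − 2. Substituting:
2x² + 22x − 304 = 0  ⟹  x² + 11x − 152 = 0
x = 8 or x = −19, giving (8, 6) and (−19, −21).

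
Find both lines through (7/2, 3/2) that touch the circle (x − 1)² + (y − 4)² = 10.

Let a tangent through (7/2, 3/2) have slope m. Its distance from (1, 4) must equal √10:
[m·(−5/2) − (5/2)]² = 10(m² + 1)
3m² − 10m + 3 = 0, so m = 1/3 or m = 3.
With m = 1/3: x − 3y = −1. With m = 3: 3x − y = 9.

x − 3y = −1 and 3x − y = 9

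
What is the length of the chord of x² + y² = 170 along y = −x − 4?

Substitute y = −x − 4:
2x² + 8x − 154 = 0  ⟹  x² + 4x − 77 = 0
x = 7 or x = −11, giving (7, −11) and (−11, 7).
|(7, −11) − (−11, 7)| = √((18)² + (−18)²) = 18√2.

18√2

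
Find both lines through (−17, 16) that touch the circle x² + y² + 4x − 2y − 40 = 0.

Let a tangent through (−17, 16) have slope m. Its distance from (−2, 1) must equal 3√5:
(15m − (−15))² = 45(m² + 1)
2m² + 5m + 2 = 0, so m = −2 or m = −1/2.
With m = −2: 2x + y = −18. With m = −1/2: x + 2y = 15.

2x + y = −18 and x + 2y = 15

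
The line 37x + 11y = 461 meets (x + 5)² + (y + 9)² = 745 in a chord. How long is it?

√1490

From the line, y = (461 − 37x)/11. Substituting:
1490x² − 40230x + 226480 = 0  ⟹  x² − 27x + 152 = 0
x = 19 or x = 8, giving (19, −22) and (8, 15).
Chord length = distance between (19, −22) and (8, 15) = √1490 = √1490.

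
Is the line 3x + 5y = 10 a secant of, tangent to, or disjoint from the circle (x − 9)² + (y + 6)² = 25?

Substituting the line into the circle gives 34x² − 690x + 3000 = 0.
Discriminant = (−690)² − 4·34·(3000) = 68100 > 0.
Two real roots: the line is a secant.

secant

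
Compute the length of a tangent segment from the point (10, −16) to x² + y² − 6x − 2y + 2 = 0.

Centre (3, 1), r² = 8. |PO|² = (7)² + (−17)² = 338.
By the tangent–radius right angle, tangent length = √(|PO|² − r²) = √330.

√330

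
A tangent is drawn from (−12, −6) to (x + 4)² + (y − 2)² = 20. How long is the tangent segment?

Centre (−4, 2), r² = 20. |PO|² = (−8)² + (−8)² = 128.
Power of the point: PT² = |PO|² − r² = 108, so PT = 6√3.

6√3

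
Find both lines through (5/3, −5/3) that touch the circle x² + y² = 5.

x − 2y = 5 and 2x − y = 5

A line y − (−5/3) = m(x − (5/3)) is tangent when its distance from (0, 0) is √5:
[m·(−5/3) − (5/3)]² = 5(m² + 1)
2m² − 5m + 2 = 0, so m = 1/2 or m = 2.
With m = 1/2: x − 2y = 5. With m = 2: 2x − y = 5.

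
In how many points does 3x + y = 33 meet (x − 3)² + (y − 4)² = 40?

1

Centre (3, 4), r² = 40. Distance² from centre to line = (−20)²/10 = 40.
Since d² = r², the line is tangent.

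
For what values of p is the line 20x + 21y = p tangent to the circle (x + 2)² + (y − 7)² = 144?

p = −241 or p = 455

For a tangent, require d(centre, line) = r = 12.
|20·(−2) + 21·7 − p| / √841 = 12
|p − (107)| = 12·29, so p = 455 or p = −241.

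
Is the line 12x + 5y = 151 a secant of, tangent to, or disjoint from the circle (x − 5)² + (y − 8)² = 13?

disjoint

Centre (5, 8), r² = 13. Distance² from centre to line = (−51)²/169 = 2601/169.
Since d² > r², the line lies outside the circle.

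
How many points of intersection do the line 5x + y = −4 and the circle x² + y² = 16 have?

d² = (5·0 + 1·0 − (−4))²/26 = 8/13; r² = 16.
Since d² < r², the line cuts the circle twice.

2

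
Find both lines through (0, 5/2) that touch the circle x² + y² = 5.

x − 2y = −5 and x + 2y = 5

A line y − (5/2) = m(x − (0)) is tangent when its distance from (0, 0) is √5:
[m·(0) − (−5/2)]² = 5(m² + 1)
4m² − 1 = 0, so m = 1/2 or m = −1/2.
Through (0, 5/2) these give x − 2y = −5 and x + 2y = 5.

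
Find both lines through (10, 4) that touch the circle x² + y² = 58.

3x + 7y = 58 and 7x − 3y = 58

Let a tangent through (10, 4) have slope m. Its distance from (0, 0) must equal √58:
[m·(−10) − (−4)]² = 58(m² + 1)
21m² − 40m − 21 = 0, so m = −3/7 or m = 7/3.
Through (10, 4) these give 3x + 7y = 58 and 7x − 3y = 58.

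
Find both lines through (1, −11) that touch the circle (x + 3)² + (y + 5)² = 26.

Let a tangent through (1, −11) have slope m. Its distance from (−3, −5) must equal √26:
(−4m − (6))² = 26(m² + 1)
5m² − 24m − 5 = 0, so m = −1/5 or m = 5.
With m = −1/5: x + 5y = −54. With m = 5: 5x − y = 16.

x + 5y = −54 and 5x − y = 16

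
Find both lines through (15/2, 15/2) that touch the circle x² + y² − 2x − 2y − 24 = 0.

A line y − (15/2) = m(x − (15/2)) is tangent when its distance from (1, 1) is √26:
[m·(−13/2) − (−13/2)]² = 26(m² + 1)
5m² − 26m + 5 = 0, so m = 5 or m = 1/5.
With m = 5: 5x − y = 30. With m = 1/5: x − 5y = −30.

5x − y = 30 and x − 5y = −30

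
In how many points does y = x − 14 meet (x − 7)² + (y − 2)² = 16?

0

Substituting the line into the circle gives 2x² − 46x + 289 = 0.
Discriminant = (−46)² − 4·2·(289) = −196 < 0.
No real roots: the line does not meet the circle.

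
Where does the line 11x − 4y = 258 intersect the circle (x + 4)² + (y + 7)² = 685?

Substitute y = (−258 + 11x)/4:
137x² − 4932x + 42196 = 0  ⟹  x² − 36x + 308 = 0
x = 22 or x = 14, giving (22, −4) and (14, −26).

(14, −26) and (22, −4)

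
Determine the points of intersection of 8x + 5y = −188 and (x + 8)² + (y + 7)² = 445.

(−26, 4) and (−6, −28)

From the line, y = (−188 − 8x)/5. Substituting:
89x² + 2848x + 13884 = 0  ⟹  x² + 32x + 156 = 0
x = −6 or x = −26, giving (−6, −28) and (−26, 4).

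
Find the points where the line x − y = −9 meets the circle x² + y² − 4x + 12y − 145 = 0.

(−11, −2) and (−2, 7)

Substitute y = x + 9:
2x² + 26x + 44 = 0  ⟹  x² + 13x + 22 = 0
x = −2 or x = −11, giving (−2, 7) and (−11, −2).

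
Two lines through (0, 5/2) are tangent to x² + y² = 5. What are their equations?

x + 2y = 5 and x − 2y = −5

Write the tangent as mx − y + (5/2 − m·(0)) = 0 and set its distance from the centre to √5:
[m·(0) − (−5/2)]² = 5(m² + 1)
4m² − 1 = 0, so m = −1/2 or m = 1/2.
With m = −1/2: x + 2y = 5. With m = 1/2: x − 2y = −5.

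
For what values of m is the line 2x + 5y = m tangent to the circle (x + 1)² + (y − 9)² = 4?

m = 43 ± 2√29

The line touches the circle iff its distance from (−1, 9) is 2:
|2·(−1) + 5·9 − m| / √29 = 2
|m − (43)| = 2√29.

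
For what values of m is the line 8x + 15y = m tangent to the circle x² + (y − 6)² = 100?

m = −80 or m = 260

The line touches the circle iff its distance from (0, 6) is 10:
|8·0 + 15·6 − m| / √289 = 10
|m − (90)| = 10·17, so m = 260 or m = −80.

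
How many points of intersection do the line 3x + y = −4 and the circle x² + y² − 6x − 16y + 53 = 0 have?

0

Centre (3, 8), r² = 20. Distance² from centre to line = (21)²/10 = 441/10.
Since d² > r², the line lies outside the circle.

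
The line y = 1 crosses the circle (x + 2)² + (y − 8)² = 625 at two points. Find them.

Substitute y = 1:
x² + 4x − 572 = 0
x = 22 or x = −26, giving (22, 1) and (−26, 1).

(−26, 1) and (22, 1)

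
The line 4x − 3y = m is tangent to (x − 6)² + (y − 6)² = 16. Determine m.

m = −14 or m = 26

The line touches the circle iff its distance from (6, 6) is 4:
|4·6 − 3·6 − m| / √25 = 4
|m − (6)| = 4·5, so m = 26 or m = −14.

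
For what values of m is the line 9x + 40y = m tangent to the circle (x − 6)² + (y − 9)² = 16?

The line touches the circle iff its distance from (6, 9) is 4:
|9·6 + 40·9 − m| / √1681 = 4
|m − (414)| = 4·41, so m = 578 or m = 250.

m = 250 or m = 578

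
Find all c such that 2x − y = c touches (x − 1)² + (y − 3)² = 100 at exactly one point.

Tangency holds when the distance from the centre (1, 3) to the line equals the radius 10:
|2·1 − 1·3 − c| / √5 = 10
|c − (−1)| = 10√5.

c = −1 ± 10√5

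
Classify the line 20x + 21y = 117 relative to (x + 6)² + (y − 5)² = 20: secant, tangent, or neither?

d² = (20·(−6) + 21·5 − (117))²/841 = 17424/841; r² = 20.
Since d² > r², the line lies outside the circle.

neither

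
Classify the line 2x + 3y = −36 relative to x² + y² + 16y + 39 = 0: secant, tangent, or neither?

Centre (0, −8), r² = 25. Distance² from centre to line = (12)²/13 = 144/13.
Since d² < r², the line cuts the circle twice.

secant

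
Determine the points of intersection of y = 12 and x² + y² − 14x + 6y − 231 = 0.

From the line, y = 12. Substituting:
x² − 14x − 15 = 0
x = 15 or x = −1, giving (15, 12) and (−1, 12).

(−1, 12) and (15, 12)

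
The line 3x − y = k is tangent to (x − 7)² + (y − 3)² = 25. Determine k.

k = 18 ± 5√10

The line touches the circle iff its distance from (7, 3) is 5:
|3·7 − 1·3 − k| / √10 = 5
|k − (18)| = 5√10.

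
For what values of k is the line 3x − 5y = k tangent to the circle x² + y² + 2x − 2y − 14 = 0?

k = −8 ± 4√34

Tangency holds when the distance from the centre (−1, 1) to the line equals the radius 4:
|3·(−1) − 5·1 − k| / √34 = 4
|k − (−8)| = 4√34.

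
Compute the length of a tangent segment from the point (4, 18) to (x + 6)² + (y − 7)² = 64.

√157

Centre (−6, 7), r² = 64. |PO|² = (10)² + (11)² = 221.
Power of the point: PT² = |PO|² − r² = 157, so PT = √157.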